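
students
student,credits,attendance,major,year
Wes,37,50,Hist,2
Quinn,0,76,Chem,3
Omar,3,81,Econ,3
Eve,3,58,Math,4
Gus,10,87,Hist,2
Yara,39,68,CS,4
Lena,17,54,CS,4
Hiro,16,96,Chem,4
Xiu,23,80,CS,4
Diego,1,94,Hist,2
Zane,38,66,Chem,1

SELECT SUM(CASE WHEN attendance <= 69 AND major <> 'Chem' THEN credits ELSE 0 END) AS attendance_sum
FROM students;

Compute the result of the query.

96

student=Wes: ✓ → 37
student=Quinn: ✗
student=Omar: ✗
student=Eve: ✓ → 3
student=Gus: ✗
student=Yara: ✓ → 39
student=Lena: ✓ → 17
student=Hiro: ✗
student=Xiu: ✗
student=Diego: ✗
student=Zane: ✗
attendance_sum = 37 + 3 + 39 + 17 = 96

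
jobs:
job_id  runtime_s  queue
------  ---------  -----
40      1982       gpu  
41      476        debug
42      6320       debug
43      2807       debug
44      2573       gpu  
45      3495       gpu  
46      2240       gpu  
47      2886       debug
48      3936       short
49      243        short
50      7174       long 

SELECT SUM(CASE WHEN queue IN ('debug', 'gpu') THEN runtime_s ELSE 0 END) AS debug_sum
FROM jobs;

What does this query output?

22779

job_id=40: ✓ → 1982
job_id=41: ✓ → 476
job_id=42: ✓ → 6320
job_id=43: ✓ → 2807
job_id=44: ✓ → 2573
job_id=45: ✓ → 3495
job_id=46: ✓ → 2240
job_id=47: ✓ → 2886
job_id=48: ✗
job_id=49: ✗
job_id=50: ✗
debug_sum = 1982 + 476 + 6320 + 2807 + 2573 + 3495 + 2240 + 2886 = 22779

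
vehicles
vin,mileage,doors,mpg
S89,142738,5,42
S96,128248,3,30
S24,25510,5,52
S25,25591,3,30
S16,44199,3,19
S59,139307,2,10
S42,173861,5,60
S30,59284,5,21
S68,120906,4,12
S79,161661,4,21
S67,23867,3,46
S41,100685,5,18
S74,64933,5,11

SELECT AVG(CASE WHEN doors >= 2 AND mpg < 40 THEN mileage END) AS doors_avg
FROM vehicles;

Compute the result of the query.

93868.2222222222

vin=S89: ✗
vin=S96: ✓ → 128248
vin=S24: ✗
vin=S25: ✓ → 25591
vin=S16: ✓ → 44199
vin=S59: ✓ → 139307
vin=S42: ✗
vin=S30: ✓ → 59284
vin=S68: ✓ → 120906
vin=S79: ✓ → 161661
vin=S67: ✗
vin=S41: ✓ → 100685
vin=S74: ✓ → 64933
doors_avg = (128248 + 25591 + 44199 + 139307 + 59284 + 120906 + 161661 + 100685 + 64933) / 9 = 93868.2222222222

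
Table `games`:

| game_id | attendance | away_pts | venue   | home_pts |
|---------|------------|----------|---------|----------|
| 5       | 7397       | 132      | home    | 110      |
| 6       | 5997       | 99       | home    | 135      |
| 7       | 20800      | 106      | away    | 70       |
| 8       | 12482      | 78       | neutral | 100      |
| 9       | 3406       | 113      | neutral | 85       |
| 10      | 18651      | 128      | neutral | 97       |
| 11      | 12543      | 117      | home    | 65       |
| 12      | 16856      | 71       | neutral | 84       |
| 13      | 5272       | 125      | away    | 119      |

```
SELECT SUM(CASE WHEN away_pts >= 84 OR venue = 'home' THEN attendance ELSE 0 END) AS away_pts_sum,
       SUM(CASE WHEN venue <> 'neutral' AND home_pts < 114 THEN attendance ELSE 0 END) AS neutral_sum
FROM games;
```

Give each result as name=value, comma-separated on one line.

away_pts_sum=74066, neutral_sum=40740

[away_pts_sum: away_pts >= 84 OR venue = 'home']
game_id=5: ✓ → 7397
game_id=6: ✓ → 5997
game_id=7: ✓ → 20800
game_id=8: ✗
game_id=9: ✓ → 3406
game_id=10: ✓ → 18651
game_id=11: ✓ → 12543
game_id=12: ✗
game_id=13: ✓ → 5272
away_pts_sum = 7397 + 5997 + 20800 + 3406 + 18651 + 12543 + 5272 = 74066
—
[neutral_sum: venue <> 'neutral' AND home_pts < 114]
game_id=5: ✓ → 7397
game_id=6: ✗
game_id=7: ✓ → 20800
game_id=8: ✗
game_id=9: ✗
game_id=10: ✗
game_id=11: ✓ → 12543
game_id=12: ✗
game_id=13: ✗
neutral_sum = 7397 + 20800 + 12543 = 40740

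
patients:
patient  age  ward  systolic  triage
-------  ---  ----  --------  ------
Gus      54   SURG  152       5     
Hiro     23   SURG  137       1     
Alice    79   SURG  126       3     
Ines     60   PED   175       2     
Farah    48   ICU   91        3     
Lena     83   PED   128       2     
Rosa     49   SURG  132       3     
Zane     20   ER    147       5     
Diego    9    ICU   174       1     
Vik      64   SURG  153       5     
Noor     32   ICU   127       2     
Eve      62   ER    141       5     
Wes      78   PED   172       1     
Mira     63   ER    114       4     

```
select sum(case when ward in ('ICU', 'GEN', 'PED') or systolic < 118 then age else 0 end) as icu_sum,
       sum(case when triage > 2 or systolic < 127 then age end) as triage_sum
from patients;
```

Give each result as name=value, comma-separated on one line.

[icu_sum: ward in ('ICU', 'GEN', 'PED') or systolic < 118]
patient=Gus: ✗
patient=Hiro: ✗
patient=Alice: ✗
patient=Ines: ✓ → 60
patient=Farah: ✓ → 48
patient=Lena: ✓ → 83
patient=Rosa: ✗
patient=Zane: ✗
patient=Diego: ✓ → 9
patient=Vik: ✗
patient=Noor: ✓ → 32
patient=Eve: ✗
patient=Wes: ✓ → 78
patient=Mira: ✓ → 63
icu_sum = 60 + 48 + 83 + 9 + 32 + 78 + 63 = 373
—
[triage_sum: triage > 2 or systolic < 127]
patient=Gus: ✓ → 54
patient=Hiro: ✗
patient=Alice: ✓ → 79
patient=Ines: ✗
patient=Farah: ✓ → 48
patient=Lena: ✗
patient=Rosa: ✓ → 49
patient=Zane: ✓ → 20
patient=Diego: ✗
patient=Vik: ✓ → 64
patient=Noor: ✗
patient=Eve: ✓ → 62
patient=Wes: ✗
patient=Mira: ✓ → 63
triage_sum = 54 + 79 + 48 + 49 + 20 + 64 + 62 + 63 = 439

icu_sum=373, triage_sum=439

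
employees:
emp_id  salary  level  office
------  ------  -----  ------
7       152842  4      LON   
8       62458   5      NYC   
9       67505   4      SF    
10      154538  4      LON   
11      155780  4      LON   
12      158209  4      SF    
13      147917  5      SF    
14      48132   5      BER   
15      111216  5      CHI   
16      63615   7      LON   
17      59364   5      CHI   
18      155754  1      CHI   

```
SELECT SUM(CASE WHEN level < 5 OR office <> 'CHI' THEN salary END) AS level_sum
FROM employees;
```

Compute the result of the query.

emp_id=7: ✓ → 152842
emp_id=8: ✓ → 62458
emp_id=9: ✓ → 67505
emp_id=10: ✓ → 154538
emp_id=11: ✓ → 155780
emp_id=12: ✓ → 158209
emp_id=13: ✓ → 147917
emp_id=14: ✓ → 48132
emp_id=15: ✗
emp_id=16: ✓ → 63615
emp_id=17: ✗
emp_id=18: ✓ → 155754
level_sum = 152842 + 62458 + 67505 + 154538 + 155780 + 158209 + 147917 + 48132 + 63615 + 155754 = 1166750

1166750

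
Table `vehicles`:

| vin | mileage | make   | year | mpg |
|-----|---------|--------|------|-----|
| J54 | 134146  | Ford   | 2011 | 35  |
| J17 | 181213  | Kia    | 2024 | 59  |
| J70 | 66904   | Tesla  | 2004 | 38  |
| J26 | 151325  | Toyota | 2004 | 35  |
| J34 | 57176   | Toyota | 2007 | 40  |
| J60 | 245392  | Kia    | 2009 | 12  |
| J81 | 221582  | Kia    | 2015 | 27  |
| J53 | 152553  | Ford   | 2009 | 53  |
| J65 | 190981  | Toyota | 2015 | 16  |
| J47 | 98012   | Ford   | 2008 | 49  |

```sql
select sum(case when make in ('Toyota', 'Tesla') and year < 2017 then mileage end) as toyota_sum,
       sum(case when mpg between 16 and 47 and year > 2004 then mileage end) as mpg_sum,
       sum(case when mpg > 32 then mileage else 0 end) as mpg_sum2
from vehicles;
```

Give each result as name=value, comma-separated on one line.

[toyota_sum: make in ('Toyota', 'Tesla') and year < 2017]
vin=J54: ✗
vin=J17: ✗
vin=J70: ✓ → 66904
vin=J26: ✓ → 151325
vin=J34: ✓ → 57176
vin=J60: ✗
vin=J81: ✗
vin=J53: ✗
vin=J65: ✓ → 190981
vin=J47: ✗
toyota_sum = 66904 + 151325 + 57176 + 190981 = 466386
—
[mpg_sum: mpg between 16 and 47 and year > 2004]
vin=J54: ✓ → 134146
vin=J17: ✗
vin=J70: ✗
vin=J26: ✗
vin=J34: ✓ → 57176
vin=J60: ✗
vin=J81: ✓ → 221582
vin=J53: ✗
vin=J65: ✓ → 190981
vin=J47: ✗
mpg_sum = 134146 + 57176 + 221582 + 190981 = 603885
—
[mpg_sum2: mpg > 32]
vin=J54: ✓ → 134146
vin=J17: ✓ → 181213
vin=J70: ✓ → 66904
vin=J26: ✓ → 151325
vin=J34: ✓ → 57176
vin=J60: ✗
vin=J81: ✗
vin=J53: ✓ → 152553
vin=J65: ✗
vin=J47: ✓ → 98012
mpg_sum2 = 134146 + 181213 + 66904 + 151325 + 57176 + 152553 + 98012 = 841329

toyota_sum=466386, mpg_sum=603885, mpg_sum2=841329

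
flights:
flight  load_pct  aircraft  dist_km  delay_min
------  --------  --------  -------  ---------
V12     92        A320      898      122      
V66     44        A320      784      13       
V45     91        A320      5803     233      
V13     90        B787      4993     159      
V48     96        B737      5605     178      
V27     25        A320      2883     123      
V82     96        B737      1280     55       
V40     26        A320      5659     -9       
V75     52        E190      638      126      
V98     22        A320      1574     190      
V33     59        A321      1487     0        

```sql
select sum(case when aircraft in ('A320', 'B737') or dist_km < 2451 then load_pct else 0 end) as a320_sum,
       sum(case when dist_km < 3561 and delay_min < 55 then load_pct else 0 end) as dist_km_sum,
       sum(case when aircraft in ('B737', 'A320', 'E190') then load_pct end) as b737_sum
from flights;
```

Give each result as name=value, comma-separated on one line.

a320_sum=603, dist_km_sum=103, b737_sum=544

[a320_sum: aircraft in ('A320', 'B737') or dist_km < 2451]
flight=V12: ✓ → 92
flight=V66: ✓ → 44
flight=V45: ✓ → 91
flight=V13: ✗
flight=V48: ✓ → 96
flight=V27: ✓ → 25
flight=V82: ✓ → 96
flight=V40: ✓ → 26
flight=V75: ✓ → 52
flight=V98: ✓ → 22
flight=V33: ✓ → 59
a320_sum = 92 + 44 + 91 + 96 + 25 + 96 + 26 + 52 + 22 + 59 = 603
—
[dist_km_sum: dist_km < 3561 and delay_min < 55]
flight=V12: ✗
flight=V66: ✓ → 44
flight=V45: ✗
flight=V13: ✗
flight=V48: ✗
flight=V27: ✗
flight=V82: ✗
flight=V40: ✗
flight=V75: ✗
flight=V98: ✗
flight=V33: ✓ → 59
dist_km_sum = 44 + 59 = 103
—
[b737_sum: aircraft in ('B737', 'A320', 'E190')]
flight=V12: ✓ → 92
flight=V66: ✓ → 44
flight=V45: ✓ → 91
flight=V13: ✗
flight=V48: ✓ → 96
flight=V27: ✓ → 25
flight=V82: ✓ → 96
flight=V40: ✓ → 26
flight=V75: ✓ → 52
flight=V98: ✓ → 22
flight=V33: ✗
b737_sum = 92 + 44 + 91 + 96 + 25 + 96 + 26 + 52 + 22 = 544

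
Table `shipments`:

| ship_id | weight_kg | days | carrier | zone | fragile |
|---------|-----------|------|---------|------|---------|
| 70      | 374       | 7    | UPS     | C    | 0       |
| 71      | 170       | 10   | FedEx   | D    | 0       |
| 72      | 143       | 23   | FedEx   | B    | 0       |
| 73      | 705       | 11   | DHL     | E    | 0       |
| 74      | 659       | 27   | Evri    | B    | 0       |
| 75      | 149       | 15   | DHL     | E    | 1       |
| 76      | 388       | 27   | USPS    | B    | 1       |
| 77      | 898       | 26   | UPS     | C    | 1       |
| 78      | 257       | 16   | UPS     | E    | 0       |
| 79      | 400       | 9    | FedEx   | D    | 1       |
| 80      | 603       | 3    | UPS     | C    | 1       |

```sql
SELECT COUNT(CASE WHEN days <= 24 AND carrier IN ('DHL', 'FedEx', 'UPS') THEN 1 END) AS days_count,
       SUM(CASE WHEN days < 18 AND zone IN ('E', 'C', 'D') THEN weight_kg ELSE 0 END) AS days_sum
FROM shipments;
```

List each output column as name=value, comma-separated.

[days_count: days <= 24 AND carrier IN ('DHL', 'FedEx', 'UPS')]
ship_id=70: ✓ → 1
ship_id=71: ✓ → 1
ship_id=72: ✓ → 1
ship_id=73: ✓ → 1
ship_id=74: ✗
ship_id=75: ✓ → 1
ship_id=76: ✗
ship_id=77: ✗
ship_id=78: ✓ → 1
ship_id=79: ✓ → 1
ship_id=80: ✓ → 1
days_count = COUNT(1, 1, 1, 1, 1, 1, 1, 1) = 8
—
[days_sum: days < 18 AND zone IN ('E', 'C', 'D')]
ship_id=70: ✓ → 374
ship_id=71: ✓ → 170
ship_id=72: ✗
ship_id=73: ✓ → 705
ship_id=74: ✗
ship_id=75: ✓ → 149
ship_id=76: ✗
ship_id=77: ✗
ship_id=78: ✓ → 257
ship_id=79: ✓ → 400
ship_id=80: ✓ → 603
days_sum = 374 + 170 + 705 + 149 + 257 + 400 + 603 = 2658

days_count=8, days_sum=2658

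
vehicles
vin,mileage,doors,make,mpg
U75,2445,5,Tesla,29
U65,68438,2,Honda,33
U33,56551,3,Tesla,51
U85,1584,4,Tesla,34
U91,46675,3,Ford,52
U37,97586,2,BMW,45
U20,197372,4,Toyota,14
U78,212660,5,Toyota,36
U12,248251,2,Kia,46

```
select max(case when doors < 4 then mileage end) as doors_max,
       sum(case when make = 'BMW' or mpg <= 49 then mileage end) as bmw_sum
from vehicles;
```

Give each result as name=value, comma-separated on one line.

[doors_max: doors < 4]
vin=U75: ✗
vin=U65: ✓ → 68438
vin=U33: ✓ → 56551
vin=U85: ✗
vin=U91: ✓ → 46675
vin=U37: ✓ → 97586
vin=U20: ✗
vin=U78: ✗
vin=U12: ✓ → 248251
doors_max = MAX(68438, 56551, 46675, 97586, 248251) = 248251
—
[bmw_sum: make = 'BMW' or mpg <= 49]
vin=U75: ✓ → 2445
vin=U65: ✓ → 68438
vin=U33: ✗
vin=U85: ✓ → 1584
vin=U91: ✗
vin=U37: ✓ → 97586
vin=U20: ✓ → 197372
vin=U78: ✓ → 212660
vin=U12: ✓ → 248251
bmw_sum = 2445 + 68438 + 1584 + 97586 + 197372 + 212660 + 248251 = 828336

doors_max=248251, bmw_sum=828336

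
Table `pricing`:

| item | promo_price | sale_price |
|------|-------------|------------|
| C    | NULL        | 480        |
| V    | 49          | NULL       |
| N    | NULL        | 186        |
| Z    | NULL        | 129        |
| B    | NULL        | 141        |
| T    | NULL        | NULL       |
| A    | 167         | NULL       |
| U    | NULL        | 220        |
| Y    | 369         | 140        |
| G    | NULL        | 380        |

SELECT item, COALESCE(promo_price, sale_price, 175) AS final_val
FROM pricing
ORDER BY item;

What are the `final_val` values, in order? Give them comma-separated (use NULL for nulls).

167, 141, 480, 380, 186, 175, 220, 49, 369, 129

item=A: promo_price=167 → 167
item=B: promo_price=NULL, sale_price=141 → 141
item=C: promo_price=NULL, sale_price=480 → 480
item=G: promo_price=NULL, sale_price=380 → 380
item=N: promo_price=NULL, sale_price=186 → 186
item=T: promo_price=NULL, sale_price=NULL, → literal 175 → 175
item=U: promo_price=NULL, sale_price=220 → 220
item=V: promo_price=49 → 49
item=Y: promo_price=369 → 369
item=Z: promo_price=NULL, sale_price=129 → 129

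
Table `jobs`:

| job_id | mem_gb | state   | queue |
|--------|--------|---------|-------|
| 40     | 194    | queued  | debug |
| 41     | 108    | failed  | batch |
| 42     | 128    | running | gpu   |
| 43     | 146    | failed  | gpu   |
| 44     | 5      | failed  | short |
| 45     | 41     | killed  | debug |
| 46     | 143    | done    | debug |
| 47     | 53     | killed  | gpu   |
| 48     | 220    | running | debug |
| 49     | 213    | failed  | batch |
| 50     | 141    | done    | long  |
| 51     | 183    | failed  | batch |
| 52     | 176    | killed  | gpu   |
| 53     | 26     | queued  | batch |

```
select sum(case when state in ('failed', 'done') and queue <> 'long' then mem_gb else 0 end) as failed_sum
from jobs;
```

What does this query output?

798

job_id=40: ✗
job_id=41: ✓ → 108
job_id=42: ✗
job_id=43: ✓ → 146
job_id=44: ✓ → 5
job_id=45: ✗
job_id=46: ✓ → 143
job_id=47: ✗
job_id=48: ✗
job_id=49: ✓ → 213
job_id=50: ✗
job_id=51: ✓ → 183
job_id=52: ✗
job_id=53: ✗
failed_sum = 108 + 146 + 5 + 143 + 213 + 183 = 798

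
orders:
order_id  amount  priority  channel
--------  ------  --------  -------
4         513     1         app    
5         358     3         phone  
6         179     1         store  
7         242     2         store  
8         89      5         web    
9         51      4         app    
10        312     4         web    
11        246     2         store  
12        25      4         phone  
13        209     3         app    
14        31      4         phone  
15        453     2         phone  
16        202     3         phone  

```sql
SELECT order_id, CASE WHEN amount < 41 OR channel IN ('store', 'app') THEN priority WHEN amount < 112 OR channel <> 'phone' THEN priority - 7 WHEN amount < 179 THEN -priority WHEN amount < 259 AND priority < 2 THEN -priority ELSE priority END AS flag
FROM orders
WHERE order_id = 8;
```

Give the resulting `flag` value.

order_id = 8: amount=89, priority=5, channel=web.
amount < 41 OR channel IN ('store', 'app') → false
amount < 112 OR channel <> 'phone' → true → -2

-2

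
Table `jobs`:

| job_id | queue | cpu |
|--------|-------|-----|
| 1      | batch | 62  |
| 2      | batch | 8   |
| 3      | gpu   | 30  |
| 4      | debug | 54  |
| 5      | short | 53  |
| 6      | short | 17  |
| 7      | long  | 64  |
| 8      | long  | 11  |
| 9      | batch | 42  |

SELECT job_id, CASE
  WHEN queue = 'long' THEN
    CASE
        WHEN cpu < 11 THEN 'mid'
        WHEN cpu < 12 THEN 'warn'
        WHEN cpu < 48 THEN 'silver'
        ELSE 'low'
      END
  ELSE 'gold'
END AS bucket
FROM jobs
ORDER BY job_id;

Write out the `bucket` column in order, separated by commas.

job_id=1: queue='batch' → outer ELSE → gold
job_id=2: queue='batch' → outer ELSE → gold
job_id=3: queue='gpu' → outer ELSE → gold
job_id=4: queue='debug' → outer ELSE → gold
job_id=5: queue='short' → outer ELSE → gold
job_id=6: queue='short' → outer ELSE → gold
job_id=7: queue='long' → inner[ELSE] → low
job_id=8: queue='long' → inner[cpu < 12] → warn
job_id=9: queue='batch' → outer ELSE → gold

gold, gold, gold, gold, gold, gold, low, warn, gold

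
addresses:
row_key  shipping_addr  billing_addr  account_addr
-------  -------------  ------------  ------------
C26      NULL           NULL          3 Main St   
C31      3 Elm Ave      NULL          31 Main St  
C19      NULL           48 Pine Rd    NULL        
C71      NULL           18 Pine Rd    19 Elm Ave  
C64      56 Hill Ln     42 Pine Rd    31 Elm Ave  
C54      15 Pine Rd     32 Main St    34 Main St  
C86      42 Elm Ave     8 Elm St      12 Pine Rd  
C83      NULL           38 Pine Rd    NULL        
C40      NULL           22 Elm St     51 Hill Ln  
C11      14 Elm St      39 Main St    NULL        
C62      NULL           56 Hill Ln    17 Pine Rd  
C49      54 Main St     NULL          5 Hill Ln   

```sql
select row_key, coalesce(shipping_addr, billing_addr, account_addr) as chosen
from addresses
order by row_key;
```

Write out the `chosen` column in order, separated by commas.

14 Elm St, 48 Pine Rd, 3 Main St, 3 Elm Ave, 22 Elm St, 54 Main St, 15 Pine Rd, 56 Hill Ln, 56 Hill Ln, 18 Pine Rd, 38 Pine Rd, 42 Elm Ave

row_key=C11: shipping_addr=14 Elm St → 14 Elm St
row_key=C19: shipping_addr=NULL, billing_addr=48 Pine Rd → 48 Pine Rd
row_key=C26: shipping_addr=NULL, billing_addr=NULL, account_addr=3 Main St → 3 Main St
row_key=C31: shipping_addr=3 Elm Ave → 3 Elm Ave
row_key=C40: shipping_addr=NULL, billing_addr=22 Elm St → 22 Elm St
row_key=C49: shipping_addr=54 Main St → 54 Main St
row_key=C54: shipping_addr=15 Pine Rd → 15 Pine Rd
row_key=C62: shipping_addr=NULL, billing_addr=56 Hill Ln → 56 Hill Ln
row_key=C64: shipping_addr=56 Hill Ln → 56 Hill Ln
row_key=C71: shipping_addr=NULL, billing_addr=18 Pine Rd → 18 Pine Rd
row_key=C83: shipping_addr=NULL, billing_addr=38 Pine Rd → 38 Pine Rd
row_key=C86: shipping_addr=42 Elm Ave → 42 Elm Ave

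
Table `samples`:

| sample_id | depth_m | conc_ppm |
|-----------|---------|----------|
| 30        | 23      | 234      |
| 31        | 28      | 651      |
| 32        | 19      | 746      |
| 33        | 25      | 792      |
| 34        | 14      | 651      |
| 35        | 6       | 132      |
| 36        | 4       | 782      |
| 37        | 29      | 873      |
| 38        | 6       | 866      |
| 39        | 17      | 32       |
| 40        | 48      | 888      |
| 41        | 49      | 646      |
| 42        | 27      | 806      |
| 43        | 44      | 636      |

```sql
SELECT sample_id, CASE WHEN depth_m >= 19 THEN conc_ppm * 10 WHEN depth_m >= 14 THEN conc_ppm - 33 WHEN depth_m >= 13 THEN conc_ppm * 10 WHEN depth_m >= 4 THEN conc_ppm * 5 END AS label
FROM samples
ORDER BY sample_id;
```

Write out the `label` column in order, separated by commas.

sample_id=30: depth_m >= 19 → 2340
sample_id=31: depth_m >= 19 → 6510
sample_id=32: depth_m >= 19 → 7460
sample_id=33: depth_m >= 19 → 7920
sample_id=34: depth_m >= 14 → 618
sample_id=35: depth_m >= 4 → 660
sample_id=36: depth_m >= 4 → 3910
sample_id=37: depth_m >= 19 → 8730
sample_id=38: depth_m >= 4 → 4330
sample_id=39: depth_m >= 14 → -1
sample_id=40: depth_m >= 19 → 8880
sample_id=41: depth_m >= 19 → 6460
sample_id=42: depth_m >= 19 → 8060
sample_id=43: depth_m >= 19 → 6360

2340, 6510, 7460, 7920, 618, 660, 3910, 8730, 4330, -1, 8880, 6460, 8060, 6360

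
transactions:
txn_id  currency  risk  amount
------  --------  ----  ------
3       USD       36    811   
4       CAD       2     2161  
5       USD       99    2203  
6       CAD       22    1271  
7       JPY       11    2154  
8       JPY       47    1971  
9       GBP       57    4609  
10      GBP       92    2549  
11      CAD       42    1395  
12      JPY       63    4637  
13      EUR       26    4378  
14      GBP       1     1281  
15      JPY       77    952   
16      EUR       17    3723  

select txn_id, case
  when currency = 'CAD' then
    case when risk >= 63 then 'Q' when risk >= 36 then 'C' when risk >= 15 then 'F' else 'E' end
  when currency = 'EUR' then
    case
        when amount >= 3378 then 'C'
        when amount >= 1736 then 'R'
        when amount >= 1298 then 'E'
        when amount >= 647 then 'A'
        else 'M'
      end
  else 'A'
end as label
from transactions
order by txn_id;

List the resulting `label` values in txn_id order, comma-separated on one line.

txn_id=3: currency='USD' → outer ELSE → A
txn_id=4: currency='CAD' → inner[ELSE] → E
txn_id=5: currency='USD' → outer ELSE → A
txn_id=6: currency='CAD' → inner[risk >= 15] → F
txn_id=7: currency='JPY' → outer ELSE → A
txn_id=8: currency='JPY' → outer ELSE → A
txn_id=9: currency='GBP' → outer ELSE → A
txn_id=10: currency='GBP' → outer ELSE → A
txn_id=11: currency='CAD' → inner[risk >= 36] → C
txn_id=12: currency='JPY' → outer ELSE → A
txn_id=13: currency='EUR' → inner[amount >= 3378] → C
txn_id=14: currency='GBP' → outer ELSE → A
txn_id=15: currency='JPY' → outer ELSE → A
txn_id=16: currency='EUR' → inner[amount >= 3378] → C

A, E, A, F, A, A, A, A, C, A, C, A, A, C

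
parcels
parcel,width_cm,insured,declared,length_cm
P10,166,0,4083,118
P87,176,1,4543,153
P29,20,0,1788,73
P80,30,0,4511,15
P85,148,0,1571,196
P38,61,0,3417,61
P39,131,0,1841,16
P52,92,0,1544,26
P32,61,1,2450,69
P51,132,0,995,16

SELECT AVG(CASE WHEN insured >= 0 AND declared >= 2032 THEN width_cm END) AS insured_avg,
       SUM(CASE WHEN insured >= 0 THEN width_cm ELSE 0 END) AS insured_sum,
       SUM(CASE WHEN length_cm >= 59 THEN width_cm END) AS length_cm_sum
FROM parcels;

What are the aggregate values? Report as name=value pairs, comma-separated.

[insured_avg: insured >= 0 AND declared >= 2032]
parcel=P10: ✓ → 166
parcel=P87: ✓ → 176
parcel=P29: ✗
parcel=P80: ✓ → 30
parcel=P85: ✗
parcel=P38: ✓ → 61
parcel=P39: ✗
parcel=P52: ✗
parcel=P32: ✓ → 61
parcel=P51: ✗
insured_avg = (166 + 176 + 30 + 61 + 61) / 5 = 98.8
—
[insured_sum: insured >= 0]
parcel=P10: ✓ → 166
parcel=P87: ✓ → 176
parcel=P29: ✓ → 20
parcel=P80: ✓ → 30
parcel=P85: ✓ → 148
parcel=P38: ✓ → 61
parcel=P39: ✓ → 131
parcel=P52: ✓ → 92
parcel=P32: ✓ → 61
parcel=P51: ✓ → 132
insured_sum = 166 + 176 + 20 + 30 + 148 + 61 + 131 + 92 + 61 + 132 = 1017
—
[length_cm_sum: length_cm >= 59]
parcel=P10: ✓ → 166
parcel=P87: ✓ → 176
parcel=P29: ✓ → 20
parcel=P80: ✗
parcel=P85: ✓ → 148
parcel=P38: ✓ → 61
parcel=P39: ✗
parcel=P52: ✗
parcel=P32: ✓ → 61
parcel=P51: ✗
length_cm_sum = 166 + 176 + 20 + 148 + 61 + 61 = 632

insured_avg=98.8, insured_sum=1017, length_cm_sum=632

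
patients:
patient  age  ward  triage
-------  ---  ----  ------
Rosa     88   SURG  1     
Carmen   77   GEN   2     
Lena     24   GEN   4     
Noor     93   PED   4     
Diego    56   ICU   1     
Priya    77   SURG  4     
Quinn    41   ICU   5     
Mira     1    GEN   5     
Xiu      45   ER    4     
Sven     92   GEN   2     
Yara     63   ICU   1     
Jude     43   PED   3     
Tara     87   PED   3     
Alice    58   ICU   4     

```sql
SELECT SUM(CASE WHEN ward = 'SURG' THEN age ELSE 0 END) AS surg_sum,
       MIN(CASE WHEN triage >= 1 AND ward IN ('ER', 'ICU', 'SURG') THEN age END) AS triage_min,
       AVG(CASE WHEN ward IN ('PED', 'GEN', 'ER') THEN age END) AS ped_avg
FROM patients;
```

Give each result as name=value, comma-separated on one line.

surg_sum=165, triage_min=41, ped_avg=57.75

[surg_sum: ward = 'SURG']
patient=Rosa: ✓ → 88
patient=Carmen: ✗
patient=Lena: ✗
patient=Noor: ✗
patient=Diego: ✗
patient=Priya: ✓ → 77
patient=Quinn: ✗
patient=Mira: ✗
patient=Xiu: ✗
patient=Sven: ✗
patient=Yara: ✗
patient=Jude: ✗
patient=Tara: ✗
patient=Alice: ✗
surg_sum = 88 + 77 = 165
—
[triage_min: triage >= 1 AND ward IN ('ER', 'ICU', 'SURG')]
patient=Rosa: ✓ → 88
patient=Carmen: ✗
patient=Lena: ✗
patient=Noor: ✗
patient=Diego: ✓ → 56
patient=Priya: ✓ → 77
patient=Quinn: ✓ → 41
patient=Mira: ✗
patient=Xiu: ✓ → 45
patient=Sven: ✗
patient=Yara: ✓ → 63
patient=Jude: ✗
patient=Tara: ✗
patient=Alice: ✓ → 58
triage_min = MIN(88, 56, 77, 41, 45, 63, 58) = 41
—
[ped_avg: ward IN ('PED', 'GEN', 'ER')]
patient=Rosa: ✗
patient=Carmen: ✓ → 77
patient=Lena: ✓ → 24
patient=Noor: ✓ → 93
patient=Diego: ✗
patient=Priya: ✗
patient=Quinn: ✗
patient=Mira: ✓ → 1
patient=Xiu: ✓ → 45
patient=Sven: ✓ → 92
patient=Yara: ✗
patient=Jude: ✓ → 43
patient=Tara: ✓ → 87
patient=Alice: ✗
ped_avg = (77 + 24 + 93 + 1 + 45 + 92 + 43 + 87) / 8 = 57.75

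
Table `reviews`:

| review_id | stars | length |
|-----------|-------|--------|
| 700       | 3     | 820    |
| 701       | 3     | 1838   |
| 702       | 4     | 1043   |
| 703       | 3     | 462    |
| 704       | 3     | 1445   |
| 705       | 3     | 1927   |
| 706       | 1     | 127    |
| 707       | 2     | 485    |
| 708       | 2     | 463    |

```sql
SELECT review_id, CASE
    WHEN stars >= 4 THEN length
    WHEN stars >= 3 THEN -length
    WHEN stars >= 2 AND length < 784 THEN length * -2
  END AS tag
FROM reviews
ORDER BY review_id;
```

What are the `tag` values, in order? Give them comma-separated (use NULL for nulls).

review_id=700: stars >= 3 → -820
review_id=701: stars >= 3 → -1838
review_id=702: stars >= 4 → 1043
review_id=703: stars >= 3 → -462
review_id=704: stars >= 3 → -1445
review_id=705: stars >= 3 → -1927
review_id=706: (no match → NULL) → NULL
review_id=707: stars >= 2 AND length < 784 → -970
review_id=708: stars >= 2 AND length < 784 → -926

-820, -1838, 1043, -462, -1445, -1927, NULL, -970, -926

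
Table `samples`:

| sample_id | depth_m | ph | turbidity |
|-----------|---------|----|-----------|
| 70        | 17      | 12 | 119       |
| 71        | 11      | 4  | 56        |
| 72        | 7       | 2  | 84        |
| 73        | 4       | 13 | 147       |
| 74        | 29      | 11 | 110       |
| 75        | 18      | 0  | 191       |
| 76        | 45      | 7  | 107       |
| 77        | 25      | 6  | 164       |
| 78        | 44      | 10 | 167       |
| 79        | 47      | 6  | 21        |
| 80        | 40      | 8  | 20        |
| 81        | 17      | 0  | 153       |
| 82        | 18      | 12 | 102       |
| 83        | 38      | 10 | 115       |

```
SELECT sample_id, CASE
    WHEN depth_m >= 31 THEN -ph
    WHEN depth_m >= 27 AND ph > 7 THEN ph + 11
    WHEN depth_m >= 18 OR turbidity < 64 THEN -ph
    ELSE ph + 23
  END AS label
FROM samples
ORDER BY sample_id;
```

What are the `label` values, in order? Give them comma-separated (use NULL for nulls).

35, -4, 25, 36, 22, 0, -7, -6, -10, -6, -8, 23, -12, -10

sample_id=70: ELSE → 35
sample_id=71: depth_m >= 18 OR turbidity < 64 → -4
sample_id=72: ELSE → 25
sample_id=73: ELSE → 36
sample_id=74: depth_m >= 27 AND ph > 7 → 22
sample_id=75: depth_m >= 18 OR turbidity < 64 → 0
sample_id=76: depth_m >= 31 → -7
sample_id=77: depth_m >= 18 OR turbidity < 64 → -6
sample_id=78: depth_m >= 31 → -10
sample_id=79: depth_m >= 31 → -6
sample_id=80: depth_m >= 31 → -8
sample_id=81: ELSE → 23
sample_id=82: depth_m >= 18 OR turbidity < 64 → -12
sample_id=83: depth_m >= 31 → -10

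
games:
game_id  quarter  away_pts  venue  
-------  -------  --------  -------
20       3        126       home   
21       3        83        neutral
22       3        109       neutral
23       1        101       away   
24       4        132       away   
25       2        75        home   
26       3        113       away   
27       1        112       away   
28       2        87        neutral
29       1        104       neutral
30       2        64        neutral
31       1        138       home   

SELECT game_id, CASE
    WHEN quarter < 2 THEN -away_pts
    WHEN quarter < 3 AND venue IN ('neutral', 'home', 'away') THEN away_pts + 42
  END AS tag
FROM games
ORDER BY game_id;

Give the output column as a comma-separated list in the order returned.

NULL, NULL, NULL, -101, NULL, 117, NULL, -112, 129, -104, 106, -138

game_id=20: (no match → NULL) → NULL
game_id=21: (no match → NULL) → NULL
game_id=22: (no match → NULL) → NULL
game_id=23: quarter < 2 → -101
game_id=24: (no match → NULL) → NULL
game_id=25: quarter < 3 AND venue IN ('neutral', 'home', 'away') → 117
game_id=26: (no match → NULL) → NULL
game_id=27: quarter < 2 → -112
game_id=28: quarter < 3 AND venue IN ('neutral', 'home', 'away') → 129
game_id=29: quarter < 2 → -104
game_id=30: quarter < 3 AND venue IN ('neutral', 'home', 'away') → 106
game_id=31: quarter < 2 → -138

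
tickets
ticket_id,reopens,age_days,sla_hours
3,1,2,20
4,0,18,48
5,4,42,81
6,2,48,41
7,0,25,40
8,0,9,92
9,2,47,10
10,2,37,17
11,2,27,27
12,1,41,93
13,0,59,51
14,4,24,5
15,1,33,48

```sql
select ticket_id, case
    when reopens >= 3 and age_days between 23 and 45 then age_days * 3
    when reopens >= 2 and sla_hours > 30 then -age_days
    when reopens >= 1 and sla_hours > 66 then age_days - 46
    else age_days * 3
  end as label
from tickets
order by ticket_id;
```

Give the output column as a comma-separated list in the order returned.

ticket_id=3: ELSE → 6
ticket_id=4: ELSE → 54
ticket_id=5: reopens >= 3 and age_days between 23 and 45 → 126
ticket_id=6: reopens >= 2 and sla_hours > 30 → -48
ticket_id=7: ELSE → 75
ticket_id=8: ELSE → 27
ticket_id=9: ELSE → 141
ticket_id=10: ELSE → 111
ticket_id=11: ELSE → 81
ticket_id=12: reopens >= 1 and sla_hours > 66 → -5
ticket_id=13: ELSE → 177
ticket_id=14: reopens >= 3 and age_days between 23 and 45 → 72
ticket_id=15: ELSE → 99

6, 54, 126, -48, 75, 27, 141, 111, 81, -5, 177, 72, 99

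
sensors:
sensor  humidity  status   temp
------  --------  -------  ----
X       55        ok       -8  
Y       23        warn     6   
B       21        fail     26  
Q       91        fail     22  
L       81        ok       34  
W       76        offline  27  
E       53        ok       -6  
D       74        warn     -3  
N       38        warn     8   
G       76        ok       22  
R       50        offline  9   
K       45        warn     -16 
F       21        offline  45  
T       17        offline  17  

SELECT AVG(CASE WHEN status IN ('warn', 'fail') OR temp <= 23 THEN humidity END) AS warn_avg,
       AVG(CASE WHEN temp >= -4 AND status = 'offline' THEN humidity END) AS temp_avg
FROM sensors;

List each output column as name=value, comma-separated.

warn_avg=49.3636363636, temp_avg=41

[warn_avg: status IN ('warn', 'fail') OR temp <= 23]
sensor=X: ✓ → 55
sensor=Y: ✓ → 23
sensor=B: ✓ → 21
sensor=Q: ✓ → 91
sensor=L: ✗
sensor=W: ✗
sensor=E: ✓ → 53
sensor=D: ✓ → 74
sensor=N: ✓ → 38
sensor=G: ✓ → 76
sensor=R: ✓ → 50
sensor=K: ✓ → 45
sensor=F: ✗
sensor=T: ✓ → 17
warn_avg = (55 + 23 + 21 + 91 + 53 + 74 + 38 + 76 + 50 + 45 + 17) / 11 = 49.3636363636
—
[temp_avg: temp >= -4 AND status = 'offline']
sensor=X: ✗
sensor=Y: ✗
sensor=B: ✗
sensor=Q: ✗
sensor=L: ✗
sensor=W: ✓ → 76
sensor=E: ✗
sensor=D: ✗
sensor=N: ✗
sensor=G: ✗
sensor=R: ✓ → 50
sensor=K: ✗
sensor=F: ✓ → 21
sensor=T: ✓ → 17
temp_avg = (76 + 50 + 21 + 17) / 4 = 41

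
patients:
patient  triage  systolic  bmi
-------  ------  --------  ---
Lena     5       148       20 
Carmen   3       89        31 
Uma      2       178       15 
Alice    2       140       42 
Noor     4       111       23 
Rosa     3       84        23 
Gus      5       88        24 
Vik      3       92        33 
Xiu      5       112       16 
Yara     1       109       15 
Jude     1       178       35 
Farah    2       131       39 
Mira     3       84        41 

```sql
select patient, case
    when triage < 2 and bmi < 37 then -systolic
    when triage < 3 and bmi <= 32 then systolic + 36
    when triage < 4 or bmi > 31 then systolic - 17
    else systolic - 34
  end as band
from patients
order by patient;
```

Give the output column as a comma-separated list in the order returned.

123, 72, 114, 54, -178, 114, 67, 77, 67, 214, 75, 78, -109

patient=Alice: triage < 4 or bmi > 31 → 123
patient=Carmen: triage < 4 or bmi > 31 → 72
patient=Farah: triage < 4 or bmi > 31 → 114
patient=Gus: ELSE → 54
patient=Jude: triage < 2 and bmi < 37 → -178
patient=Lena: ELSE → 114
patient=Mira: triage < 4 or bmi > 31 → 67
patient=Noor: ELSE → 77
patient=Rosa: triage < 4 or bmi > 31 → 67
patient=Uma: triage < 3 and bmi <= 32 → 214
patient=Vik: triage < 4 or bmi > 31 → 75
patient=Xiu: ELSE → 78
patient=Yara: triage < 2 and bmi < 37 → -109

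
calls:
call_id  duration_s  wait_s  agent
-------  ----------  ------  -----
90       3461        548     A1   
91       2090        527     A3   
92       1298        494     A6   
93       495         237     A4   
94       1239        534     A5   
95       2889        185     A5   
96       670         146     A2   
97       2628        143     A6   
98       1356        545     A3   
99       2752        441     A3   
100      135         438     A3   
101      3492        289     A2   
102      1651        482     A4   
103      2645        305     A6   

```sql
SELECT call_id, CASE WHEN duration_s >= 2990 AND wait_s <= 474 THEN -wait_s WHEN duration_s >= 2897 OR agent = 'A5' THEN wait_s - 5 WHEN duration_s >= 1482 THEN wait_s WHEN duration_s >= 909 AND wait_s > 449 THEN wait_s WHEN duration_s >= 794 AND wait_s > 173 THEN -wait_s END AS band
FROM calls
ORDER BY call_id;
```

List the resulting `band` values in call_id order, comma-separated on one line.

543, 527, 494, NULL, 529, 180, NULL, 143, 545, 441, NULL, -289, 482, 305

call_id=90: duration_s >= 2897 OR agent = 'A5' → 543
call_id=91: duration_s >= 1482 → 527
call_id=92: duration_s >= 909 AND wait_s > 449 → 494
call_id=93: (no match → NULL) → NULL
call_id=94: duration_s >= 2897 OR agent = 'A5' → 529
call_id=95: duration_s >= 2897 OR agent = 'A5' → 180
call_id=96: (no match → NULL) → NULL
call_id=97: duration_s >= 1482 → 143
call_id=98: duration_s >= 909 AND wait_s > 449 → 545
call_id=99: duration_s >= 1482 → 441
call_id=100: (no match → NULL) → NULL
call_id=101: duration_s >= 2990 AND wait_s <= 474 → -289
call_id=102: duration_s >= 1482 → 482
call_id=103: duration_s >= 1482 → 305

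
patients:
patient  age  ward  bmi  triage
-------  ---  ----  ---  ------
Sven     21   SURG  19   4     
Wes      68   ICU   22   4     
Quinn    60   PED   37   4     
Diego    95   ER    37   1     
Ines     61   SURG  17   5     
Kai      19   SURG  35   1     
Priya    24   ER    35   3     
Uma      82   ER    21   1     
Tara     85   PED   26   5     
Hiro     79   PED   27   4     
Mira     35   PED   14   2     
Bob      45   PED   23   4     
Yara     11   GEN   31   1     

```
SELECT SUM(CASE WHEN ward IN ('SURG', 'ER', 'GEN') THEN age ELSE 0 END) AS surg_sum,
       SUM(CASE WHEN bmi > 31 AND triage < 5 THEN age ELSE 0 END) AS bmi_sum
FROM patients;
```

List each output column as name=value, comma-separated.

[surg_sum: ward IN ('SURG', 'ER', 'GEN')]
patient=Sven: ✓ → 21
patient=Wes: ✗
patient=Quinn: ✗
patient=Diego: ✓ → 95
patient=Ines: ✓ → 61
patient=Kai: ✓ → 19
patient=Priya: ✓ → 24
patient=Uma: ✓ → 82
patient=Tara: ✗
patient=Hiro: ✗
patient=Mira: ✗
patient=Bob: ✗
patient=Yara: ✓ → 11
surg_sum = 21 + 95 + 61 + 19 + 24 + 82 + 11 = 313
—
[bmi_sum: bmi > 31 AND triage < 5]
patient=Sven: ✗
patient=Wes: ✗
patient=Quinn: ✓ → 60
patient=Diego: ✓ → 95
patient=Ines: ✗
patient=Kai: ✓ → 19
patient=Priya: ✓ → 24
patient=Uma: ✗
patient=Tara: ✗
patient=Hiro: ✗
patient=Mira: ✗
patient=Bob: ✗
patient=Yara: ✗
bmi_sum = 60 + 95 + 19 + 24 = 198

surg_sum=313, bmi_sum=198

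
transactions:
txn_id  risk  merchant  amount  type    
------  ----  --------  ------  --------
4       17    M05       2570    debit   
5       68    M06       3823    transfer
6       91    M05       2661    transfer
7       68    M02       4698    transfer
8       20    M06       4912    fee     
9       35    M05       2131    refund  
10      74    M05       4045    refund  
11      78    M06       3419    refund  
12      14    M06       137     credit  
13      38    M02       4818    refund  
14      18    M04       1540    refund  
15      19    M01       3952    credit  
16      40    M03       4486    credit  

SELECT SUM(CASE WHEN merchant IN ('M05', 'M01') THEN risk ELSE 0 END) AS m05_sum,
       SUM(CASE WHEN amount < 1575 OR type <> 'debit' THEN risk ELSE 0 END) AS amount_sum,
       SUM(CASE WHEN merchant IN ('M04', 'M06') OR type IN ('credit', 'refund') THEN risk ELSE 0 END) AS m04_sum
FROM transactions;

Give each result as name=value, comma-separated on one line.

m05_sum=236, amount_sum=563, m04_sum=404

[m05_sum: merchant IN ('M05', 'M01')]
txn_id=4: ✓ → 17
txn_id=5: ✗
txn_id=6: ✓ → 91
txn_id=7: ✗
txn_id=8: ✗
txn_id=9: ✓ → 35
txn_id=10: ✓ → 74
txn_id=11: ✗
txn_id=12: ✗
txn_id=13: ✗
txn_id=14: ✗
txn_id=15: ✓ → 19
txn_id=16: ✗
m05_sum = 17 + 91 + 35 + 74 + 19 = 236
—
[amount_sum: amount < 1575 OR type <> 'debit']
txn_id=4: ✗
txn_id=5: ✓ → 68
txn_id=6: ✓ → 91
txn_id=7: ✓ → 68
txn_id=8: ✓ → 20
txn_id=9: ✓ → 35
txn_id=10: ✓ → 74
txn_id=11: ✓ → 78
txn_id=12: ✓ → 14
txn_id=13: ✓ → 38
txn_id=14: ✓ → 18
txn_id=15: ✓ → 19
txn_id=16: ✓ → 40
amount_sum = 68 + 91 + 68 + 20 + 35 + 74 + 78 + 14 + 38 + 18 + 19 + 40 = 563
—
[m04_sum: merchant IN ('M04', 'M06') OR type IN ('credit', 'refund')]
txn_id=4: ✗
txn_id=5: ✓ → 68
txn_id=6: ✗
txn_id=7: ✗
txn_id=8: ✓ → 20
txn_id=9: ✓ → 35
txn_id=10: ✓ → 74
txn_id=11: ✓ → 78
txn_id=12: ✓ → 14
txn_id=13: ✓ → 38
txn_id=14: ✓ → 18
txn_id=15: ✓ → 19
txn_id=16: ✓ → 40
m04_sum = 68 + 20 + 35 + 74 + 78 + 14 + 38 + 18 + 19 + 40 = 404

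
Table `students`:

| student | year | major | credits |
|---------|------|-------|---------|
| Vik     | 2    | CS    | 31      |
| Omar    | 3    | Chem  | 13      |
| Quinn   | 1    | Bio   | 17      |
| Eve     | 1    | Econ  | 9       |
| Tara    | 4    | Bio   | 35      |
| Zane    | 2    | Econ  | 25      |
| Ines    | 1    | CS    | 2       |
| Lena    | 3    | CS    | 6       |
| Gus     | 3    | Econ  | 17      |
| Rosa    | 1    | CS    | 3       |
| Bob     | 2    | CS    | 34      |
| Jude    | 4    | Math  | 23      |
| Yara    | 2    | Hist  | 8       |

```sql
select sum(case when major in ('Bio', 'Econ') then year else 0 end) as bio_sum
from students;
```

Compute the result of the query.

11

student=Vik: ✗
student=Omar: ✗
student=Quinn: ✓ → 1
student=Eve: ✓ → 1
student=Tara: ✓ → 4
student=Zane: ✓ → 2
student=Ines: ✗
student=Lena: ✗
student=Gus: ✓ → 3
student=Rosa: ✗
student=Bob: ✗
student=Jude: ✗
student=Yara: ✗
bio_sum = 1 + 1 + 4 + 2 + 3 = 11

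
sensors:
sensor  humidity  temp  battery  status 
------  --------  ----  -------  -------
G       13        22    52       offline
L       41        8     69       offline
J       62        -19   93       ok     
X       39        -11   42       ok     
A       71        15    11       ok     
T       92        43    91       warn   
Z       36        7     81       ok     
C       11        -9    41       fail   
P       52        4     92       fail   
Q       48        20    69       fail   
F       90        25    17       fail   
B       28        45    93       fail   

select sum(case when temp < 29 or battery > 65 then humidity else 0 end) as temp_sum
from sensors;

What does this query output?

583

sensor=G: ✓ → 13
sensor=L: ✓ → 41
sensor=J: ✓ → 62
sensor=X: ✓ → 39
sensor=A: ✓ → 71
sensor=T: ✓ → 92
sensor=Z: ✓ → 36
sensor=C: ✓ → 11
sensor=P: ✓ → 52
sensor=Q: ✓ → 48
sensor=F: ✓ → 90
sensor=B: ✓ → 28
temp_sum = 13 + 41 + 62 + 39 + 71 + 92 + 36 + 11 + 52 + 48 + 90 + 28 = 583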